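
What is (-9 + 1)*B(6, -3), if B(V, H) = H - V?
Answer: 72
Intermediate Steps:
(-9 + 1)*B(6, -3) = (-9 + 1)*(-3 - 1*6) = -8*(-3 - 6) = -8*(-9) = 72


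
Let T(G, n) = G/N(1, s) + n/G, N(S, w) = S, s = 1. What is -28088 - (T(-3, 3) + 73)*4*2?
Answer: -28640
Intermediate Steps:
T(G, n) = G + n/G (T(G, n) = G/1 + n/G = G*1 + n/G = G + n/G)
-28088 - (T(-3, 3) + 73)*4*2 = -28088 - ((-3 + 3/(-3)) + 73)*4*2 = -28088 - ((-3 + 3*(-⅓)) + 73)*8 = -28088 - ((-3 - 1) + 73)*8 = -28088 - (-4 + 73)*8 = -28088 - 69*8 = -28088 - 1*552 = -28088 - 552 = -28640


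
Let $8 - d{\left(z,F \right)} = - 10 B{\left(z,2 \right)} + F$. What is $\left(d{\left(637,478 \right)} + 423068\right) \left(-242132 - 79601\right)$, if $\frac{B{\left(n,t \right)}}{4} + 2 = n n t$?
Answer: $-10579880197854$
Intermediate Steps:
$B{\left(n,t \right)} = -8 + 4 t n^{2}$ ($B{\left(n,t \right)} = -8 + 4 n n t = -8 + 4 n^{2} t = -8 + 4 t n^{2}$)
$d{\left(z,F \right)} = -72 - F + 80 z^{2}$ ($d{\left(z,F \right)} = 8 - \left(- 10 \left(-8 + 4 \cdot 2 z^{2}\right) + F\right) = 8 - \left(- 10 \left(-8 + 8 z^{2}\right) + F\right) = 8 - \left(\left(80 - 80 z^{2}\right) + F\right) = 8 - \left(80 + F - 80 z^{2}\right) = -72 - F + 80 z^{2}$)
$\left(d{\left(637,478 \right)} + 423068\right) \left(-242132 - 79601\right) = \left(\left(-72 - 478 + 80 \cdot 637^{2}\right) + 423068\right) \left(-242132 - 79601\right) = \left(\left(-72 - 478 + 80 \cdot 405769\right) + 423068\right) \left(-321733\right) = \left(\left(-72 - 478 + 32461520\right) + 423068\right) \left(-321733\right) = \left(32460970 + 423068\right) \left(-321733\right) = 32884038 \left(-321733\right) = -10579880197854$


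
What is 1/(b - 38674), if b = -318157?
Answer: -1/356831 ≈ -2.8024e-6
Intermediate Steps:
1/(b - 38674) = 1/(-318157 - 38674) = 1/(-356831) = -1/356831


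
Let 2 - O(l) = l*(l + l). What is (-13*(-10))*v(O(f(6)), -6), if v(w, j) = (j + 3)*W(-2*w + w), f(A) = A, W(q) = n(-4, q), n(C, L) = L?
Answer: -27300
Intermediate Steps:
W(q) = q
O(l) = 2 - 2*l**2 (O(l) = 2 - l*(l + l) = 2 - l*2*l = 2 - 2*l**2)
v(w, j) = -w*(3 + j) (v(w, j) = (j + 3)*(-2*w + w) = (3 + j)*(-w) = -w*(3 + j))
(-13*(-10))*v(O(f(6)), -6) = (-13*(-10))*(-(2 - 2*6**2)*(3 - 6)) = 130*(-1*(2 - 2*36)*(-3)) = 130*(-1*(2 - 72)*(-3)) = 130*(-1*(-70)*(-3)) = 130*(-210) = -27300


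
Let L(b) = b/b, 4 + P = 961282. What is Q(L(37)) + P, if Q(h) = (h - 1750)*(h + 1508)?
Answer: -1677963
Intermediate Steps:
P = 961278 (P = -4 + 961282 = 961278)
L(b) = 1
Q(h) = (-1750 + h)*(1508 + h)
Q(L(37)) + P = (-2639000 + 1**2 - 242*1) + 961278 = (-2639000 + 1 - 242) + 961278 = -2639241 + 961278 = -1677963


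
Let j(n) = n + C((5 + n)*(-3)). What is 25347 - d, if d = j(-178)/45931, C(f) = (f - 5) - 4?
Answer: 1164212725/45931 ≈ 25347.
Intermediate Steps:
C(f) = -9 + f (C(f) = (-5 + f) - 4 = -9 + f)
j(n) = -24 - 2*n (j(n) = n + (-9 + (5 + n)*(-3)) = n + (-9 + (-15 - 3*n)) = n + (-24 - 3*n) = -24 - 2*n)
d = 332/45931 (d = (-24 - 2*(-178))/45931 = (-24 + 356)*(1/45931) = 332*(1/45931) = 332/45931 ≈ 0.0072282)
25347 - d = 25347 - 1*332/45931 = 25347 - 332/45931 = 1164212725/45931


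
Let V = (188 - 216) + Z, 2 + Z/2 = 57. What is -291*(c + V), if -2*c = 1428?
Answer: 183912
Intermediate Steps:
c = -714 (c = -½*1428 = -714)
Z = 110 (Z = -4 + 2*57 = -4 + 114 = 110)
V = 82 (V = (188 - 216) + 110 = -28 + 110 = 82)
-291*(c + V) = -291*(-714 + 82) = -291*(-632) = 183912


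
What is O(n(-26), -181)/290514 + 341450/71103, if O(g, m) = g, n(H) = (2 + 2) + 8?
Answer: 16532809756/3442736157 ≈ 4.8022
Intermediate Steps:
n(H) = 12 (n(H) = 4 + 8 = 12)
O(n(-26), -181)/290514 + 341450/71103 = 12/290514 + 341450/71103 = 12*(1/290514) + 341450*(1/71103) = 2/48419 + 341450/71103 = 16532809756/3442736157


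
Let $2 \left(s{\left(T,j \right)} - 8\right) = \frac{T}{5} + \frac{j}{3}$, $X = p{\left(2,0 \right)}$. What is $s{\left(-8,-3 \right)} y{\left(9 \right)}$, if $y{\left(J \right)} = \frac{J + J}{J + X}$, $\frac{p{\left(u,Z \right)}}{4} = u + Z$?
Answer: $\frac{603}{85} \approx 7.0941$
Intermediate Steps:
$p{\left(u,Z \right)} = 4 Z + 4 u$ ($p{\left(u,Z \right)} = 4 \left(u + Z\right) = 4 \left(Z + u\right) = 4 Z + 4 u$)
$X = 8$ ($X = 4 \cdot 0 + 4 \cdot 2 = 0 + 8 = 8$)
$s{\left(T,j \right)} = 8 + \frac{j}{6} + \frac{T}{10}$ ($s{\left(T,j \right)} = 8 + \frac{\frac{T}{5} + \frac{j}{3}}{2} = 8 + \frac{\frac{j}{3} + \frac{T}{5}}{2} = 8 + \left(\frac{j}{6} + \frac{T}{10}\right) = 8 + \frac{j}{6} + \frac{T}{10}$)
$y{\left(J \right)} = \frac{2 J}{8 + J}$ ($y{\left(J \right)} = \frac{J + J}{J + 8} = \frac{2 J}{8 + J}$)
$s{\left(-8,-3 \right)} y{\left(9 \right)} = \left(8 + \frac{1}{6} \left(-3\right) + \frac{1}{10} \left(-8\right)\right) 2 \cdot 9 \frac{1}{8 + 9} = \left(8 - \frac{1}{2} - \frac{4}{5}\right) 2 \cdot 9 \cdot \frac{1}{17} = \frac{67 \cdot 2 \cdot 9 \cdot \frac{1}{17}}{10} = \frac{67}{10} \cdot \frac{18}{17} = \frac{603}{85}$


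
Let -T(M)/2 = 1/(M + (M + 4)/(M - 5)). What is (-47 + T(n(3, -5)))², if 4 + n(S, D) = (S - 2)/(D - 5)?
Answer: 29952186489/13845841 ≈ 2163.3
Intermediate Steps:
n(S, D) = -4 + (-2 + S)/(-5 + D) (n(S, D) = -4 + (S - 2)/(D - 5) = -4 + (-2 + S)/(-5 + D))
T(M) = -2/(M + (4 + M)/(-5 + M)) (T(M) = -2/(M + (M + 4)/(M - 5)) = -2/(M + (4 + M)/(-5 + M)))
(-47 + T(n(3, -5)))² = (-47 + 2*(5 - (18 + 3 - 4*(-5))/(-5 - 5))/(4 + ((18 + 3 - 4*(-5))/(-5 - 5))² - 4*(18 + 3 - 4*(-5))/(-5 - 5)))² = (-47 + 2*(5 - (18 + 3 + 20)/(-10))/(4 + ((18 + 3 + 20)/(-10))² - 4*(18 + 3 + 20)/(-10)))² = (-47 + 2*(5 - (-1)*41/10)/(4 + (-⅒*41)² - (-2)*41/5))² = (-47 + 2*(5 - 1*(-41/10))/(4 + (-41/10)² - 4*(-41/10)))² = (-47 + 2*(5 + 41/10)/(4 + 1681/100 + 82/5))² = (-47 + 2*(91/10)/(3721/100))² = (-47 + 2*(100/3721)*(91/10))² = (-47 + 1820/3721)² = (-173067/3721)² = 29952186489/13845841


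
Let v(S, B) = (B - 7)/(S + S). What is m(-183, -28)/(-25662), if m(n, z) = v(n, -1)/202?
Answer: -1/237155373 ≈ -4.2166e-9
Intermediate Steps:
v(S, B) = (-7 + B)/(2*S) (v(S, B) = (-7 + B)/((2*S)) = (-7 + B)*(1/(2*S)) = (-7 + B)/(2*S))
m(n, z) = -2/(101*n) (m(n, z) = ((-7 - 1)/(2*n))/202 = ((½)*(-8)/n)*(1/202) = -4/n*(1/202) = -2/(101*n))
m(-183, -28)/(-25662) = -2/101/(-183)/(-25662) = -2/101*(-1/183)*(-1/25662) = (2/18483)*(-1/25662) = -1/237155373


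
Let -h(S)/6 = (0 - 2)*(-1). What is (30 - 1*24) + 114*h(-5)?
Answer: -1362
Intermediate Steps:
h(S) = -12 (h(S) = -6*(0 - 2)*(-1) = -(-12)*(-1) = -6*2 = -12)
(30 - 1*24) + 114*h(-5) = (30 - 1*24) + 114*(-12) = (30 - 24) - 1368 = 6 - 1368 = -1362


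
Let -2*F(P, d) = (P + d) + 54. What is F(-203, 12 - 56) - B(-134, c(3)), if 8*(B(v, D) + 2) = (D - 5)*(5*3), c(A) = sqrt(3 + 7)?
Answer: 863/8 - 15*sqrt(10)/8 ≈ 101.95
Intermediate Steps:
c(A) = sqrt(10)
B(v, D) = -91/8 + 15*D/8 (B(v, D) = -2 + ((D - 5)*(5*3))/8 = -2 + ((-5 + D)*15)/8 = -2 + (-75 + 15*D)/8 = -2 + (-75/8 + 15*D/8) = -91/8 + 15*D/8)
F(P, d) = -27 - P/2 - d/2 (F(P, d) = -((P + d) + 54)/2 = -(54 + P + d)/2 = -27 - P/2 - d/2)
F(-203, 12 - 56) - B(-134, c(3)) = (-27 - 1/2*(-203) - (12 - 56)/2) - (-91/8 + 15*sqrt(10)/8) = (-27 + 203/2 - 1/2*(-44)) + (91/8 - 15*sqrt(10)/8) = (-27 + 203/2 + 22) + (91/8 - 15*sqrt(10)/8) = 193/2 + (91/8 - 15*sqrt(10)/8) = 863/8 - 15*sqrt(10)/8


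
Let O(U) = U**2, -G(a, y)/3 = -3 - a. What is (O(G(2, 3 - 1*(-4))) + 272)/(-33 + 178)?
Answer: 497/145 ≈ 3.4276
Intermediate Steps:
G(a, y) = 9 + 3*a (G(a, y) = -3*(-3 - a) = 9 + 3*a)
(O(G(2, 3 - 1*(-4))) + 272)/(-33 + 178) = ((9 + 3*2)**2 + 272)/(-33 + 178) = ((9 + 6)**2 + 272)/145 = (15**2 + 272)*(1/145) = (225 + 272)*(1/145) = 497*(1/145) = 497/145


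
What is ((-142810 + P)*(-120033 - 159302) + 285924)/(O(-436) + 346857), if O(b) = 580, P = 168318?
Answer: -7124991256/347437 ≈ -20507.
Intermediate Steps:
((-142810 + P)*(-120033 - 159302) + 285924)/(O(-436) + 346857) = ((-142810 + 168318)*(-120033 - 159302) + 285924)/(580 + 346857) = (25508*(-279335) + 285924)/347437 = (-7125277180 + 285924)*(1/347437) = -7124991256*1/347437 = -7124991256/347437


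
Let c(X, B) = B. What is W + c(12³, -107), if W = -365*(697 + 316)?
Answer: -369852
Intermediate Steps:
W = -369745 (W = -365*1013 = -369745)
W + c(12³, -107) = -369745 - 107 = -369852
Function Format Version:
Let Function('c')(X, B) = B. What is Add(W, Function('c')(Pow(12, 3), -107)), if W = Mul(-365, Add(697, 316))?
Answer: -369852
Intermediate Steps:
W = -369745 (W = Mul(-365, 1013) = -369745)
Add(W, Function('c')(Pow(12, 3), -107)) = Add(-369745, -107) = -369852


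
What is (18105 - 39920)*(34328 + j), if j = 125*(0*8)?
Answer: -748865320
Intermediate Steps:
j = 0 (j = 125*0 = 0)
(18105 - 39920)*(34328 + j) = (18105 - 39920)*(34328 + 0) = -21815*34328 = -748865320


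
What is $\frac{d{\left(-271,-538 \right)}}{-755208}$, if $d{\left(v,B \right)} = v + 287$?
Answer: $- \frac{2}{94401} \approx -2.1186 \cdot 10^{-5}$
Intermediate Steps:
$d{\left(v,B \right)} = 287 + v$
$\frac{d{\left(-271,-538 \right)}}{-755208} = \frac{287 - 271}{-755208} = 16 \left(- \frac{1}{755208}\right) = - \frac{2}{94401}$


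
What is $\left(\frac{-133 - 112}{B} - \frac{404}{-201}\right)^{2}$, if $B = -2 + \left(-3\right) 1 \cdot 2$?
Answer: $\frac{2753835529}{2585664} \approx 1065.0$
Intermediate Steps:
$B = -8$ ($B = -2 - 6 = -8$)
$\left(\frac{-133 - 112}{B} - \frac{404}{-201}\right)^{2} = \left(\frac{-133 - 112}{-8} - \frac{404}{-201}\right)^{2} = \left(\left(-245\right) \left(- \frac{1}{8}\right) - - \frac{404}{201}\right)^{2} = \left(\frac{245}{8} + \frac{404}{201}\right)^{2} = \left(\frac{52477}{1608}\right)^{2} = \frac{2753835529}{2585664}$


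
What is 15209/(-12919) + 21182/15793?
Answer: 1967913/12001751 ≈ 0.16397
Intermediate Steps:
15209/(-12919) + 21182/15793 = 15209*(-1/12919) + 21182*(1/15793) = -15209/12919 + 1246/929 = 1967913/12001751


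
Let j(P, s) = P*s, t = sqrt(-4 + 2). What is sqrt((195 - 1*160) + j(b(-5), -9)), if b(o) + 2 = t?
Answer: sqrt(53 - 9*I*sqrt(2)) ≈ 7.3317 - 0.86801*I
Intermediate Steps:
t = I*sqrt(2) (t = sqrt(-2) = I*sqrt(2) ≈ 1.4142*I)
b(o) = -2 + I*sqrt(2)
sqrt((195 - 1*160) + j(b(-5), -9)) = sqrt((195 - 1*160) + (-2 + I*sqrt(2))*(-9)) = sqrt((195 - 160) + (18 - 9*I*sqrt(2))) = sqrt(35 + (18 - 9*I*sqrt(2))) = sqrt(53 - 9*I*sqrt(2))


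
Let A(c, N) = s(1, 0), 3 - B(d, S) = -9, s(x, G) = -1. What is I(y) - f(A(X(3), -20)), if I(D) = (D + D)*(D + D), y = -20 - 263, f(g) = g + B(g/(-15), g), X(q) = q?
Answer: 320345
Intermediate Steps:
B(d, S) = 12 (B(d, S) = 3 - 1*(-9) = 3 + 9 = 12)
A(c, N) = -1
f(g) = 12 + g (f(g) = g + 12 = 12 + g)
y = -283
I(D) = 4*D² (I(D) = (2*D)*(2*D) = 4*D²)
I(y) - f(A(X(3), -20)) = 4*(-283)² - (12 - 1) = 4*80089 - 1*11 = 320356 - 11 = 320345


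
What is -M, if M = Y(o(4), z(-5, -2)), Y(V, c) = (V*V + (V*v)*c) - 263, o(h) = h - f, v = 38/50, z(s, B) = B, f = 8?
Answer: 6023/25 ≈ 240.92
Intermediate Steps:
v = 19/25 (v = 38*(1/50) = 19/25 ≈ 0.76000)
o(h) = -8 + h (o(h) = h - 1*8 = h - 8 = -8 + h)
Y(V, c) = -263 + V² + 19*V*c/25 (Y(V, c) = (V*V + (V*(19/25))*c) - 263 = (V² + (19*V/25)*c) - 263 = (V² + 19*V*c/25) - 263 = -263 + V² + 19*V*c/25)
M = -6023/25 (M = -263 + (-8 + 4)² + (19/25)*(-8 + 4)*(-2) = -263 + (-4)² + (19/25)*(-4)*(-2) = -263 + 16 + 152/25 = -6023/25 ≈ -240.92)
-M = -1*(-6023/25) = 6023/25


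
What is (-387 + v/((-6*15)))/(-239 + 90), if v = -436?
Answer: 17197/6705 ≈ 2.5648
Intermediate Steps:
(-387 + v/((-6*15)))/(-239 + 90) = (-387 - 436/((-6*15)))/(-239 + 90) = (-387 - 436/(-90))/(-149) = (-387 - 436*(-1/90))*(-1/149) = (-387 + 218/45)*(-1/149) = -17197/45*(-1/149) = 17197/6705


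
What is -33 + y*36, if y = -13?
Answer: -501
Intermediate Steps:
-33 + y*36 = -33 - 13*36 = -33 - 468 = -501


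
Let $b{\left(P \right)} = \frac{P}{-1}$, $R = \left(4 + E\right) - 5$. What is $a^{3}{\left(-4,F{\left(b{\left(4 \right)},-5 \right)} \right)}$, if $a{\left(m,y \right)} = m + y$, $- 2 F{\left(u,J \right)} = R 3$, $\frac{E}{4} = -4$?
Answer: $\frac{79507}{8} \approx 9938.4$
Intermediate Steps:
$E = -16$ ($E = 4 \left(-4\right) = -16$)
$R = -17$ ($R = \left(4 - 16\right) - 5 = -12 - 5 = -17$)
$b{\left(P \right)} = - P$ ($b{\left(P \right)} = P \left(-1\right) = - P$)
$F{\left(u,J \right)} = \frac{51}{2}$ ($F{\left(u,J \right)} = - \frac{\left(-17\right) 3}{2} = \left(- \frac{1}{2}\right) \left(-51\right) = \frac{51}{2}$)
$a^{3}{\left(-4,F{\left(b{\left(4 \right)},-5 \right)} \right)} = \left(-4 + \frac{51}{2}\right)^{3} = \left(\frac{43}{2}\right)^{3} = \frac{79507}{8}$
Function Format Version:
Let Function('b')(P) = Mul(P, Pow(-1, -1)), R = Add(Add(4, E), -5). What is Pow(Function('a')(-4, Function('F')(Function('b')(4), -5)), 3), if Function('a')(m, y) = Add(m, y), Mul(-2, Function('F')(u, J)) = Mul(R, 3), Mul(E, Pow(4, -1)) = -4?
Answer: Rational(79507, 8) ≈ 9938.4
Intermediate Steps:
E = -16 (E = Mul(4, -4) = -16)
R = -17 (R = Add(Add(4, -16), -5) = Add(-12, -5) = -17)
Function('b')(P) = Mul(-1, P) (Function('b')(P) = Mul(P, -1) = Mul(-1, P))
Function('F')(u, J) = Rational(51, 2) (Function('F')(u, J) = Mul(Rational(-1, 2), Mul(-17, 3)) = Mul(Rational(-1, 2), -51) = Rational(51, 2))
Pow(Function('a')(-4, Function('F')(Function('b')(4), -5)), 3) = Pow(Add(-4, Rational(51, 2)), 3) = Pow(Rational(43, 2), 3) = Rational(79507, 8)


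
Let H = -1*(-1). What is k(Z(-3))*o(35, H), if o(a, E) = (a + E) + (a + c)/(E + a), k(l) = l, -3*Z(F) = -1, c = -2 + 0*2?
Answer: 443/36 ≈ 12.306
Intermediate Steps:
c = -2 (c = -2 + 0 = -2)
Z(F) = ⅓ (Z(F) = -⅓*(-1) = ⅓)
H = 1
o(a, E) = E + a + (-2 + a)/(E + a) (o(a, E) = (a + E) + (a - 2)/(E + a) = (E + a) + (-2 + a)/(E + a) = E + a + (-2 + a)/(E + a))
k(Z(-3))*o(35, H) = ((-2 + 35 + 1² + 35² + 2*1*35)/(1 + 35))/3 = ((-2 + 35 + 1 + 1225 + 70)/36)/3 = ((1/36)*1329)/3 = (⅓)*(443/12) = 443/36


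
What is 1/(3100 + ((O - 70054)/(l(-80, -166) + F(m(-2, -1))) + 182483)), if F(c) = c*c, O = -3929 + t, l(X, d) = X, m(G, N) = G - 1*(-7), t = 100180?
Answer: 55/10180868 ≈ 5.4023e-6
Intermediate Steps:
m(G, N) = 7 + G (m(G, N) = G + 7 = 7 + G)
O = 96251 (O = -3929 + 100180 = 96251)
F(c) = c²
1/(3100 + ((O - 70054)/(l(-80, -166) + F(m(-2, -1))) + 182483)) = 1/(3100 + ((96251 - 70054)/(-80 + (7 - 2)²) + 182483)) = 1/(3100 + (26197/(-80 + 5²) + 182483)) = 1/(3100 + (26197/(-80 + 25) + 182483)) = 1/(3100 + (26197/(-55) + 182483)) = 1/(3100 + (26197*(-1/55) + 182483)) = 1/(3100 + (-26197/55 + 182483)) = 1/(3100 + 10010368/55) = 1/(10180868/55) = 55/10180868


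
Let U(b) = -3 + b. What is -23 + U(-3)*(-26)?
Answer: 133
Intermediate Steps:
-23 + U(-3)*(-26) = -23 + (-3 - 3)*(-26) = -23 - 6*(-26) = -23 + 156 = 133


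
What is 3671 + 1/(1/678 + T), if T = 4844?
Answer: 12056420021/3284233 ≈ 3671.0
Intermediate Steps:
3671 + 1/(1/678 + T) = 3671 + 1/(1/678 + 4844) = 3671 + 1/(3284233/678) = 3671 + 678/3284233 = 12056420021/3284233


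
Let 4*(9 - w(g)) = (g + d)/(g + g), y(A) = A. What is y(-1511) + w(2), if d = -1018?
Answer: -2877/2 ≈ -1438.5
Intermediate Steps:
w(g) = 9 - (-1018 + g)/(8*g) (w(g) = 9 - (g - 1018)/(4*(g + g)) = 9 - (-1018 + g)/(4*(2*g)) = 9 - (-1018 + g)*1/(2*g)/4 = 9 - (-1018 + g)/(8*g))
y(-1511) + w(2) = -1511 + (1/8)*(1018 + 71*2)/2 = -1511 + (1/8)*(1/2)*(1018 + 142) = -1511 + (1/8)*(1/2)*1160 = -1511 + 145/2 = -2877/2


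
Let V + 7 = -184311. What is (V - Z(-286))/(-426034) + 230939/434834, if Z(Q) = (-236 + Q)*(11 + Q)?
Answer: 120478009919/92627034178 ≈ 1.3007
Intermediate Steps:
V = -184318 (V = -7 - 184311 = -184318)
(V - Z(-286))/(-426034) + 230939/434834 = (-184318 - (-2596 + (-286)² - 225*(-286)))/(-426034) + 230939/434834 = (-184318 - (-2596 + 81796 + 64350))*(-1/426034) + 230939*(1/434834) = (-184318 - 1*143550)*(-1/426034) + 230939/434834 = (-184318 - 143550)*(-1/426034) + 230939/434834 = -327868*(-1/426034) + 230939/434834 = 163934/213017 + 230939/434834 = 120478009919/92627034178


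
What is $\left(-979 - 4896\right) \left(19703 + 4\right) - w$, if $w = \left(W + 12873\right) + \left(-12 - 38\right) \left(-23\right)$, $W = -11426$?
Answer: $-115781222$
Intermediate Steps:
$w = 2597$ ($w = \left(-11426 + 12873\right) + \left(-12 - 38\right) \left(-23\right) = 1447 - -1150 = 1447 + 1150 = 2597$)
$\left(-979 - 4896\right) \left(19703 + 4\right) - w = \left(-979 - 4896\right) \left(19703 + 4\right) - 2597 = \left(-5875\right) 19707 - 2597 = -115778625 - 2597 = -115781222$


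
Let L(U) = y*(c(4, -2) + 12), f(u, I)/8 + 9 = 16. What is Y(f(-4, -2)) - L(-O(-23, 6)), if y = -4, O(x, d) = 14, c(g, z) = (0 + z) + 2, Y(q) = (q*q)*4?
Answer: 12592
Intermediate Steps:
f(u, I) = 56 (f(u, I) = -72 + 8*16 = -72 + 128 = 56)
Y(q) = 4*q**2 (Y(q) = q**2*4 = 4*q**2)
c(g, z) = 2 + z (c(g, z) = z + 2 = 2 + z)
L(U) = -48 (L(U) = -4*((2 - 2) + 12) = -4*(0 + 12) = -4*12 = -48)
Y(f(-4, -2)) - L(-O(-23, 6)) = 4*56**2 - 1*(-48) = 4*3136 + 48 = 12544 + 48 = 12592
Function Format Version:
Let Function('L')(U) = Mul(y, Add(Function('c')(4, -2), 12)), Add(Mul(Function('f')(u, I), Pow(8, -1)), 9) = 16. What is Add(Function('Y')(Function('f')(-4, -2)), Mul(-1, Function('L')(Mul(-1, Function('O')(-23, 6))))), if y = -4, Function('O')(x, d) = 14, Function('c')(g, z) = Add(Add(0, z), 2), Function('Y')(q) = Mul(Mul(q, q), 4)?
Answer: 12592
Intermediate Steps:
Function('f')(u, I) = 56 (Function('f')(u, I) = Add(-72, Mul(8, 16)) = Add(-72, 128) = 56)
Function('Y')(q) = Mul(4, Pow(q, 2)) (Function('Y')(q) = Mul(Pow(q, 2), 4) = Mul(4, Pow(q, 2)))
Function('c')(g, z) = Add(2, z) (Function('c')(g, z) = Add(z, 2) = Add(2, z))
Function('L')(U) = -48 (Function('L')(U) = Mul(-4, Add(Add(2, -2), 12)) = Mul(-4, Add(0, 12)) = Mul(-4, 12) = -48)
Add(Function('Y')(Function('f')(-4, -2)), Mul(-1, Function('L')(Mul(-1, Function('O')(-23, 6))))) = Add(Mul(4, Pow(56, 2)), Mul(-1, -48)) = Add(Mul(4, 3136), 48) = Add(12544, 48) = 12592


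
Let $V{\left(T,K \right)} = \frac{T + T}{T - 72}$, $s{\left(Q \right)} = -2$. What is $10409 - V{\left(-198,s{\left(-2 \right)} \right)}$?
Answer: $\frac{156113}{15} \approx 10408.0$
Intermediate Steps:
$V{\left(T,K \right)} = \frac{2 T}{-72 + T}$
$10409 - V{\left(-198,s{\left(-2 \right)} \right)} = 10409 - 2 \left(-198\right) \frac{1}{-72 - 198} = 10409 - 2 \left(-198\right) \frac{1}{-270} = 10409 - 2 \left(-198\right) \left(- \frac{1}{270}\right) = 10409 - \frac{22}{15} = \frac{156113}{15}$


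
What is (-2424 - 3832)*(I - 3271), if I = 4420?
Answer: -7188144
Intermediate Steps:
(-2424 - 3832)*(I - 3271) = (-2424 - 3832)*(4420 - 3271) = -6256*1149 = -7188144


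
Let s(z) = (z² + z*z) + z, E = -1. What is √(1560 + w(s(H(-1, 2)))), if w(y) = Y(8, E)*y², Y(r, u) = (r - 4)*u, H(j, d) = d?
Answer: 2*√290 ≈ 34.059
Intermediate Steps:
s(z) = z + 2*z² (s(z) = (z² + z²) + z = 2*z² + z = z + 2*z²)
Y(r, u) = u*(-4 + r) (Y(r, u) = (-4 + r)*u = u*(-4 + r))
w(y) = -4*y² (w(y) = (-(-4 + 8))*y² = (-1*4)*y² = -4*y²)
√(1560 + w(s(H(-1, 2)))) = √(1560 - 4*4*(1 + 2*2)²) = √(1560 - 4*4*(1 + 4)²) = √(1560 - 4*(2*5)²) = √(1560 - 4*10²) = √(1560 - 4*100) = √(1560 - 400) = √1160 = 2*√290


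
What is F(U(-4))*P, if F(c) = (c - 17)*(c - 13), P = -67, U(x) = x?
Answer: -23919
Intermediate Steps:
F(c) = (-17 + c)*(-13 + c)
F(U(-4))*P = (221 + (-4)² - 30*(-4))*(-67) = (221 + 16 + 120)*(-67) = 357*(-67) = -23919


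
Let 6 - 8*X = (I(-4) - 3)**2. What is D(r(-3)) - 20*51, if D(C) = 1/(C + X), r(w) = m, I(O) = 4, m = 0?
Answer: -5092/5 ≈ -1018.4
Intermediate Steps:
r(w) = 0
X = 5/8 (X = 3/4 - (4 - 3)**2/8 = 3/4 - 1/8*1**2 = 3/4 - 1/8*1 = 3/4 - 1/8 = 5/8 ≈ 0.62500)
D(C) = 1/(5/8 + C) (D(C) = 1/(C + 5/8) = 1/(5/8 + C))
D(r(-3)) - 20*51 = 8/(5 + 8*0) - 20*51 = 8/(5 + 0) - 1020 = 8/5 - 1020 = -5092/5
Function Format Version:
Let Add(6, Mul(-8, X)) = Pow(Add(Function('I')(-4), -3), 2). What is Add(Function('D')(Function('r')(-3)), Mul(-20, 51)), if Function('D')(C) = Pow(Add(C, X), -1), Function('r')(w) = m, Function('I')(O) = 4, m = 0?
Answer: Rational(-5092, 5) ≈ -1018.4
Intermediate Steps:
Function('r')(w) = 0
X = Rational(5, 8) (X = Add(Rational(3, 4), Mul(Rational(-1, 8), Pow(Add(4, -3), 2))) = Add(Rational(3, 4), Mul(Rational(-1, 8), Pow(1, 2))) = Add(Rational(3, 4), Mul(Rational(-1, 8), 1)) = Add(Rational(3, 4), Rational(-1, 8)) = Rational(5, 8) ≈ 0.62500)
Function('D')(C) = Pow(Add(Rational(5, 8), C), -1) (Function('D')(C) = Pow(Add(C, Rational(5, 8)), -1) = Pow(Add(Rational(5, 8), C), -1))
Add(Function('D')(Function('r')(-3)), Mul(-20, 51)) = Add(Mul(8, Pow(Add(5, Mul(8, 0)), -1)), Mul(-20, 51)) = Add(Mul(8, Pow(Add(5, 0), -1)), -1020) = Add(Mul(8, Pow(5, -1)), -1020) = Add(Mul(8, Rational(1, 5)), -1020) = Add(Rational(8, 5), -1020) = Rational(-5092, 5)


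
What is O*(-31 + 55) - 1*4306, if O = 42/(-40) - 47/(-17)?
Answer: -362512/85 ≈ -4264.8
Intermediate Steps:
O = 583/340 (O = 42*(-1/40) - 47*(-1/17) = -21/20 + 47/17 = 583/340 ≈ 1.7147)
O*(-31 + 55) - 1*4306 = 583*(-31 + 55)/340 - 1*4306 = (583/340)*24 - 4306 = 3498/85 - 4306 = -362512/85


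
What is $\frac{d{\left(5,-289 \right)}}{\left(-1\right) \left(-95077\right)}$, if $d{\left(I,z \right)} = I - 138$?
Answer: $- \frac{133}{95077} \approx -0.0013989$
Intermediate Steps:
$d{\left(I,z \right)} = -138 + I$
$\frac{d{\left(5,-289 \right)}}{\left(-1\right) \left(-95077\right)} = \frac{-138 + 5}{\left(-1\right) \left(-95077\right)} = - \frac{133}{95077}$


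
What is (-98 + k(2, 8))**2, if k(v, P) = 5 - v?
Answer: 9025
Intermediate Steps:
(-98 + k(2, 8))**2 = (-98 + (5 - 1*2))**2 = (-98 + (5 - 2))**2 = (-98 + 3)**2 = (-95)**2 = 9025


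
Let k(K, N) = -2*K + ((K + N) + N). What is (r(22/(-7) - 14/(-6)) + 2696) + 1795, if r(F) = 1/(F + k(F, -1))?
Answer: 8981/2 ≈ 4490.5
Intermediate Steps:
k(K, N) = -K + 2*N (k(K, N) = -2*K + (K + 2*N) = -K + 2*N)
r(F) = -1/2 (r(F) = 1/(F + (-F + 2*(-1))) = 1/(F + (-F - 2)) = 1/(F + (-2 - F)) = 1/(-2) = -1/2)
(r(22/(-7) - 14/(-6)) + 2696) + 1795 = (-1/2 + 2696) + 1795 = 5391/2 + 1795 = 8981/2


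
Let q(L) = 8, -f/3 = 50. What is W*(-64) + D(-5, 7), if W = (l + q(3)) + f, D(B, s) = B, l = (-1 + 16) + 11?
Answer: 7419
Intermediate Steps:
f = -150 (f = -3*50 = -150)
l = 26 (l = 15 + 11 = 26)
W = -116 (W = (26 + 8) - 150 = 34 - 150 = -116)
W*(-64) + D(-5, 7) = -116*(-64) - 5 = 7424 - 5 = 7419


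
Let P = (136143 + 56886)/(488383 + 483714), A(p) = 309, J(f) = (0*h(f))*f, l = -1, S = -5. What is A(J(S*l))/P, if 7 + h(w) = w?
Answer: 100125991/64343 ≈ 1556.1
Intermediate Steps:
h(w) = -7 + w
J(f) = 0 (J(f) = (0*(-7 + f))*f = 0*f = 0)
P = 193029/972097 ≈ 0.19857
A(J(S*l))/P = 309/(193029/972097) = 309*(972097/193029) = 100125991/64343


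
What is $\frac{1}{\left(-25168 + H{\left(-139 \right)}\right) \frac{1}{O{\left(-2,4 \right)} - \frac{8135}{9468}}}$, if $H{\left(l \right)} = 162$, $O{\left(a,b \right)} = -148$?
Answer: $\frac{1409399}{236756808} \approx 0.0059529$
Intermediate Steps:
$\frac{1}{\left(-25168 + H{\left(-139 \right)}\right) \frac{1}{O{\left(-2,4 \right)} - \frac{8135}{9468}}} = \frac{1}{\left(-25168 + 162\right) \frac{1}{-148 - \frac{8135}{9468}}} = \frac{1}{\left(-25006\right) \frac{1}{-148 - \frac{8135}{9468}}} = \frac{1}{\left(-25006\right) \frac{1}{- \frac{1409399}{9468}}} = \frac{1}{\left(-25006\right) \left(- \frac{9468}{1409399}\right)} = \frac{1}{\frac{236756808}{1409399}} = \frac{1409399}{236756808}$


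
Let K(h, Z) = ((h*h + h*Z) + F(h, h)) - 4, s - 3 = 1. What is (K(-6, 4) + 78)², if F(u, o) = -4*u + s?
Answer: 12996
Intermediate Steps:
s = 4 (s = 3 + 1 = 4)
F(u, o) = 4 - 4*u (F(u, o) = -4*u + 4 = 4 - 4*u)
K(h, Z) = h² - 4*h + Z*h (K(h, Z) = ((h*h + h*Z) + (4 - 4*h)) - 4 = ((h² + Z*h) + (4 - 4*h)) - 4 = (4 + h² - 4*h + Z*h) - 4 = h² - 4*h + Z*h)
(K(-6, 4) + 78)² = (-6*(-4 + 4 - 6) + 78)² = (-6*(-6) + 78)² = (36 + 78)² = 114² = 12996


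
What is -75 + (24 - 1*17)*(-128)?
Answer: -971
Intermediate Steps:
-75 + (24 - 1*17)*(-128) = -75 + (24 - 17)*(-128) = -75 + 7*(-128) = -75 - 896 = -971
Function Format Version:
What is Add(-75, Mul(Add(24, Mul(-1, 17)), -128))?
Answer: -971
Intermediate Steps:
Add(-75, Mul(Add(24, Mul(-1, 17)), -128)) = Add(-75, Mul(Add(24, -17), -128)) = Add(-75, Mul(7, -128)) = Add(-75, -896) = -971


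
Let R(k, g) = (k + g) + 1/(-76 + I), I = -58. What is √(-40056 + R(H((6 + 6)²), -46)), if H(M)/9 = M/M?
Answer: I*√719910042/134 ≈ 200.23*I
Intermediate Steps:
H(M) = 9 (H(M) = 9*(M/M) = 9*1 = 9)
R(k, g) = -1/134 + g + k (R(k, g) = (k + g) + 1/(-76 - 58) = (g + k) + 1/(-134) = (g + k) - 1/134 = -1/134 + g + k)
√(-40056 + R(H((6 + 6)²), -46)) = √(-40056 + (-1/134 - 46 + 9)) = √(-40056 - 4959/134) = √(-5372463/134) = I*√719910042/134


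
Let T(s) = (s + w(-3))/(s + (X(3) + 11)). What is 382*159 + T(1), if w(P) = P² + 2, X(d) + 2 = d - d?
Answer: 303696/5 ≈ 60739.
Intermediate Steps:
X(d) = -2 (X(d) = -2 + (d - d) = -2 + 0 = -2)
w(P) = 2 + P²
T(s) = (11 + s)/(9 + s) (T(s) = (s + (2 + (-3)²))/(s + (-2 + 11)) = (s + (2 + 9))/(s + 9) = (s + 11)/(9 + s) = (11 + s)/(9 + s))
382*159 + T(1) = 382*159 + (11 + 1)/(9 + 1) = 60738 + 12/10 = 60738 + (⅒)*12 = 60738 + 6/5 = 303696/5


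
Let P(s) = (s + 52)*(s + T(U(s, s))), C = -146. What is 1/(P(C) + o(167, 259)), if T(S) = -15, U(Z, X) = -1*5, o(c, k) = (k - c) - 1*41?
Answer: 1/15185 ≈ 6.5855e-5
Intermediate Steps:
o(c, k) = -41 + k - c (o(c, k) = (k - c) - 41 = -41 + k - c)
U(Z, X) = -5
P(s) = (-15 + s)*(52 + s) (P(s) = (s + 52)*(s - 15) = (52 + s)*(-15 + s) = (-15 + s)*(52 + s))
1/(P(C) + o(167, 259)) = 1/((-780 + (-146)² + 37*(-146)) + (-41 + 259 - 1*167)) = 1/((-780 + 21316 - 5402) + (-41 + 259 - 167)) = 1/(15134 + 51) = 1/15185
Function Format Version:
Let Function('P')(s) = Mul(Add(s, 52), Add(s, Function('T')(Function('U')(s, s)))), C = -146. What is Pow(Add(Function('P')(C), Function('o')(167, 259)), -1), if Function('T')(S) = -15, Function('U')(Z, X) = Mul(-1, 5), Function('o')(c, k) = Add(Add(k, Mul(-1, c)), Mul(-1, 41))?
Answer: Rational(1, 15185) ≈ 6.5855e-5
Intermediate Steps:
Function('o')(c, k) = Add(-41, k, Mul(-1, c)) (Function('o')(c, k) = Add(Add(k, Mul(-1, c)), -41) = Add(-41, k, Mul(-1, c)))
Function('U')(Z, X) = -5
Function('P')(s) = Mul(Add(-15, s), Add(52, s)) (Function('P')(s) = Mul(Add(s, 52), Add(s, -15)) = Mul(Add(52, s), Add(-15, s)) = Mul(Add(-15, s), Add(52, s)))
Pow(Add(Function('P')(C), Function('o')(167, 259)), -1) = Pow(Add(Add(-780, Pow(-146, 2), Mul(37, -146)), Add(-41, 259, Mul(-1, 167))), -1) = Pow(Add(Add(-780, 21316, -5402), Add(-41, 259, -167)), -1) = Pow(Add(15134, 51), -1) = Pow(15185, -1) = Rational(1, 15185)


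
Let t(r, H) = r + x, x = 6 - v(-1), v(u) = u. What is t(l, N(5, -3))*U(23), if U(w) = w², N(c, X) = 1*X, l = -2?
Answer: 2645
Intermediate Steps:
N(c, X) = X
x = 7 (x = 6 - 1*(-1) = 6 + 1 = 7)
t(r, H) = 7 + r (t(r, H) = r + 7 = 7 + r)
t(l, N(5, -3))*U(23) = (7 - 2)*23² = 5*529 = 2645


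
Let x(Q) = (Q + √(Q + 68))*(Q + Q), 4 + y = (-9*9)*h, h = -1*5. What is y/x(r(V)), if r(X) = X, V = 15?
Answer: 401/284 - 401*√83/4260 ≈ 0.55439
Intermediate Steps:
h = -5
y = 401 (y = -4 - 9*9*(-5) = -4 - 81*(-5) = -4 + 405 = 401)
x(Q) = 2*Q*(Q + √(68 + Q)) (x(Q) = (Q + √(68 + Q))*(2*Q) = 2*Q*(Q + √(68 + Q)))
y/x(r(V)) = 401/((2*15*(15 + √(68 + 15)))) = 401/((2*15*(15 + √83))) = 401/(450 + 30*√83)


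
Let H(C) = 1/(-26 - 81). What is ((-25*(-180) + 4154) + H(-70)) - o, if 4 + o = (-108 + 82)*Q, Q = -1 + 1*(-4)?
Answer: 912495/107 ≈ 8528.0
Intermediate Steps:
Q = -5 (Q = -1 - 4 = -5)
H(C) = -1/107 (H(C) = 1/(-107) = -1/107)
o = 126 (o = -4 + (-108 + 82)*(-5) = -4 - 26*(-5) = -4 + 130 = 126)
((-25*(-180) + 4154) + H(-70)) - o = ((-25*(-180) + 4154) - 1/107) - 1*126 = ((4500 + 4154) - 1/107) - 126 = (8654 - 1/107) - 126 = 925977/107 - 126 = 912495/107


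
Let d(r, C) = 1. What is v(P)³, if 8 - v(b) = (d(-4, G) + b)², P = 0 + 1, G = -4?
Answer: 64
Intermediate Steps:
P = 1
v(b) = 8 - (1 + b)²
v(P)³ = (8 - (1 + 1)²)³ = (8 - 1*2²)³ = (8 - 1*4)³ = (8 - 4)³ = 4³ = 64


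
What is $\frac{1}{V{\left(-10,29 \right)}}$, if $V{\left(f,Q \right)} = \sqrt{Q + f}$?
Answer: $\frac{\sqrt{19}}{19} \approx 0.22942$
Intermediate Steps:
$\frac{1}{V{\left(-10,29 \right)}} = \frac{1}{\sqrt{29 - 10}} = \frac{1}{\sqrt{19}} = \frac{\sqrt{19}}{19}$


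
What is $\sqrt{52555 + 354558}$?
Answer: $\sqrt{407113} \approx 638.05$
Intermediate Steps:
$\sqrt{52555 + 354558} = \sqrt{407113}$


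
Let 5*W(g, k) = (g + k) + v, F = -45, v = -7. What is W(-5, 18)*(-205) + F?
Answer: -291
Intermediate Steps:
W(g, k) = -7/5 + g/5 + k/5 (W(g, k) = ((g + k) - 7)/5 = (-7 + g + k)/5 = -7/5 + g/5 + k/5)
W(-5, 18)*(-205) + F = (-7/5 + (⅕)*(-5) + (⅕)*18)*(-205) - 45 = (-7/5 - 1 + 18/5)*(-205) - 45 = (6/5)*(-205) - 45 = -246 - 45 = -291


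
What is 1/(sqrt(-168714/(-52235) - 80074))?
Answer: -I*sqrt(54618178467715)/2091248338 ≈ -0.003534*I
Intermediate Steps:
1/(sqrt(-168714/(-52235) - 80074)) = 1/(sqrt(-168714*(-1/52235) - 80074)) = 1/(sqrt(168714/52235 - 80074)) = 1/(sqrt(-4182496676/52235)) = 1/(2*I*sqrt(54618178467715)/52235) = -I*sqrt(54618178467715)/2091248338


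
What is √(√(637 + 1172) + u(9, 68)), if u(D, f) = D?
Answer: √(9 + 3*√201) ≈ 7.1786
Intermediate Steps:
√(√(637 + 1172) + u(9, 68)) = √(√(637 + 1172) + 9) = √(√1809 + 9) = √(3*√201 + 9) = √(9 + 3*√201)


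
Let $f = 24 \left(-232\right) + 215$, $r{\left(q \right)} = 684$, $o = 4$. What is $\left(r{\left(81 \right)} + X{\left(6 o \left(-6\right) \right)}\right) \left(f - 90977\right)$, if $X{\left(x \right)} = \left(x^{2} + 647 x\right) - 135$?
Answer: $6924489390$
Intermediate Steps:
$X{\left(x \right)} = -135 + x^{2} + 647 x$
$f = -5353$ ($f = -5568 + 215 = -5353$)
$\left(r{\left(81 \right)} + X{\left(6 o \left(-6\right) \right)}\right) \left(f - 90977\right) = \left(684 + \left(-135 + \left(6 \cdot 4 \left(-6\right)\right)^{2} + 647 \cdot 6 \cdot 4 \left(-6\right)\right)\right) \left(-5353 - 90977\right) = \left(684 + \left(-135 + \left(24 \left(-6\right)\right)^{2} + 647 \cdot 24 \left(-6\right)\right)\right) \left(-96330\right) = \left(684 + \left(-135 + \left(-144\right)^{2} + 647 \left(-144\right)\right)\right) \left(-96330\right) = \left(684 - 72567\right) \left(-96330\right) = \left(-71883\right) \left(-96330\right) = 6924489390$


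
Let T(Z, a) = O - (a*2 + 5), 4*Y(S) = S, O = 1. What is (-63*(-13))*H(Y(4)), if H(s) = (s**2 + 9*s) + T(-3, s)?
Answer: 3276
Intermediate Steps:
Y(S) = S/4
T(Z, a) = -4 - 2*a (T(Z, a) = 1 - (a*2 + 5) = 1 - (2*a + 5) = 1 - (5 + 2*a) = 1 + (-5 - 2*a) = -4 - 2*a)
H(s) = -4 + s**2 + 7*s (H(s) = (s**2 + 9*s) + (-4 - 2*s) = -4 + s**2 + 7*s)
(-63*(-13))*H(Y(4)) = (-63*(-13))*(-4 + ((1/4)*4)**2 + 7*((1/4)*4)) = 819*(-4 + 1**2 + 7*1) = 819*(-4 + 1 + 7) = 819*4 = 3276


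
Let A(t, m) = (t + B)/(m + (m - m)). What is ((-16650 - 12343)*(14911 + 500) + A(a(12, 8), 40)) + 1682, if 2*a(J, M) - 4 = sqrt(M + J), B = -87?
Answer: -3574475545/8 + sqrt(5)/40 ≈ -4.4681e+8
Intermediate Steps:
a(J, M) = 2 + sqrt(J + M)/2 (a(J, M) = 2 + sqrt(M + J)/2 = 2 + sqrt(J + M)/2)
A(t, m) = (-87 + t)/m (A(t, m) = (t - 87)/(m + (m - m)) = (-87 + t)/(m + 0) = (-87 + t)/m)
((-16650 - 12343)*(14911 + 500) + A(a(12, 8), 40)) + 1682 = ((-16650 - 12343)*(14911 + 500) + (-87 + (2 + sqrt(12 + 8)/2))/40) + 1682 = (-28993*15411 + (-87 + (2 + sqrt(20)/2))/40) + 1682 = (-446811123 + (-87 + (2 + (2*sqrt(5))/2))/40) + 1682 = (-446811123 + (-87 + (2 + sqrt(5)))/40) + 1682 = (-446811123 + (-85 + sqrt(5))/40) + 1682 = (-446811123 + (-17/8 + sqrt(5)/40)) + 1682 = (-3574489001/8 + sqrt(5)/40) + 1682 = -3574475545/8 + sqrt(5)/40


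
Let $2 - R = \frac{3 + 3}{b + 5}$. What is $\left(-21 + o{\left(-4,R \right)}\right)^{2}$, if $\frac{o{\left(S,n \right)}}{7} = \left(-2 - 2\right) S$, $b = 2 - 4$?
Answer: $8281$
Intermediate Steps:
$b = -2$ ($b = 2 - 4 = -2$)
$R = 0$ ($R = 2 - \frac{3 + 3}{-2 + 5} = 2 - \frac{6}{3} = 2 - 6 \cdot \frac{1}{3} = 2 - 2 = 0$)
$o{\left(S,n \right)} = - 28 S$ ($o{\left(S,n \right)} = 7 \left(-2 - 2\right) S = 7 \left(- 4 S\right) = - 28 S$)
$\left(-21 + o{\left(-4,R \right)}\right)^{2} = \left(-21 - -112\right)^{2} = \left(-21 + 112\right)^{2} = 91^{2} = 8281$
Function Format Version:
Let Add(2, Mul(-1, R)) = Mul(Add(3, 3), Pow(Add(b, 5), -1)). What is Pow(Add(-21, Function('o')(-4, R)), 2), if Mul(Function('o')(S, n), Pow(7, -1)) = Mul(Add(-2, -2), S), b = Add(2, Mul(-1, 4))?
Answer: 8281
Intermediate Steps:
b = -2 (b = Add(2, -4) = -2)
R = 0 (R = Add(2, Mul(-1, Mul(Add(3, 3), Pow(Add(-2, 5), -1)))) = Add(2, Mul(-1, Mul(6, Pow(3, -1)))) = Add(2, Mul(-1, Mul(6, Rational(1, 3)))) = Add(2, Mul(-1, 2)) = Add(2, -2) = 0)
Function('o')(S, n) = Mul(-28, S) (Function('o')(S, n) = Mul(7, Mul(Add(-2, -2), S)) = Mul(7, Mul(-4, S)) = Mul(-28, S))
Pow(Add(-21, Function('o')(-4, R)), 2) = Pow(Add(-21, Mul(-28, -4)), 2) = Pow(Add(-21, 112), 2) = Pow(91, 2) = 8281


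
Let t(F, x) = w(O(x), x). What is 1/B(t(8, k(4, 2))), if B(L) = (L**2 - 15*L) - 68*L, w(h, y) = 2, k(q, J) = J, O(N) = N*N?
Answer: -1/162 ≈ -0.0061728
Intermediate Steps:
O(N) = N**2
t(F, x) = 2
B(L) = L**2 - 83*L
1/B(t(8, k(4, 2))) = 1/(2*(-83 + 2)) = 1/(2*(-81)) = 1/(-162) = -1/162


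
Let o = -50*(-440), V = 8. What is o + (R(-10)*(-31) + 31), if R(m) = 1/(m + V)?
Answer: 44093/2 ≈ 22047.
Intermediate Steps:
o = 22000
R(m) = 1/(8 + m) (R(m) = 1/(m + 8) = 1/(8 + m))
o + (R(-10)*(-31) + 31) = 22000 + (-31/(8 - 10) + 31) = 22000 + (-31/(-2) + 31) = 22000 + (-½*(-31) + 31) = 22000 + (31/2 + 31) = 22000 + 93/2 = 44093/2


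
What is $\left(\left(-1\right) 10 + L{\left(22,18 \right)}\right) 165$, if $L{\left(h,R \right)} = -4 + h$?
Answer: $1320$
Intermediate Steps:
$\left(\left(-1\right) 10 + L{\left(22,18 \right)}\right) 165 = \left(\left(-1\right) 10 + \left(-4 + 22\right)\right) 165 = \left(-10 + 18\right) 165 = 8 \cdot 165 = 1320$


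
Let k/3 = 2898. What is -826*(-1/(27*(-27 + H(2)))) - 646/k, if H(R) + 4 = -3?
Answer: -71984/73899 ≈ -0.97409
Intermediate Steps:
k = 8694 (k = 3*2898 = 8694)
H(R) = -7 (H(R) = -4 - 3 = -7)
-826*(-1/(27*(-27 + H(2)))) - 646/k = -826*(-1/(27*(-27 - 7))) - 646/8694 = -826/((-34*(-27))) - 646*1/8694 = -826/918 - 323/4347 = -826*1/918 - 323/4347 = -413/459 - 323/4347 = -71984/73899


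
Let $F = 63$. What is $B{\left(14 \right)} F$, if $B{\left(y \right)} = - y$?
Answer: $-882$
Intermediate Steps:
$B{\left(14 \right)} F = \left(-1\right) 14 \cdot 63 = \left(-14\right) 63 = -882$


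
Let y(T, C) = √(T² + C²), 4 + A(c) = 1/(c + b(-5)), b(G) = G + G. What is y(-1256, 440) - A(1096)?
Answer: 4343/1086 + 8*√27674 ≈ 1334.8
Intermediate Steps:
b(G) = 2*G
A(c) = -4 + 1/(-10 + c) (A(c) = -4 + 1/(c + 2*(-5)) = -4 + 1/(c - 10) = -4 + 1/(-10 + c))
y(T, C) = √(C² + T²)
y(-1256, 440) - A(1096) = √(440² + (-1256)²) - (41 - 4*1096)/(-10 + 1096) = √(193600 + 1577536) - (41 - 4384)/1086 = √1771136 - (-4343)/1086 = 8*√27674 - 1*(-4343/1086) = 8*√27674 + 4343/1086 = 4343/1086 + 8*√27674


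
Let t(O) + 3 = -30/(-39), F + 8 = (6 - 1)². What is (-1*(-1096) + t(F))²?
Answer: 202179961/169 ≈ 1.1963e+6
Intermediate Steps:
F = 17 (F = -8 + (6 - 1)² = -8 + 5² = -8 + 25 = 17)
t(O) = -29/13 (t(O) = -3 - 30/(-39) = -3 - 30*(-1/39) = -3 + 10/13 = -29/13)
(-1*(-1096) + t(F))² = (-1*(-1096) - 29/13)² = (1096 - 29/13)² = (14219/13)² = 202179961/169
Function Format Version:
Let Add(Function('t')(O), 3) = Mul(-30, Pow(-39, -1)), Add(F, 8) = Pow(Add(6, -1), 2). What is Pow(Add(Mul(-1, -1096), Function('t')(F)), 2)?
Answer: Rational(202179961, 169) ≈ 1.1963e+6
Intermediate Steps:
F = 17 (F = Add(-8, Pow(Add(6, -1), 2)) = Add(-8, Pow(5, 2)) = Add(-8, 25) = 17)
Function('t')(O) = Rational(-29, 13) (Function('t')(O) = Add(-3, Mul(-30, Pow(-39, -1))) = Add(-3, Mul(-30, Rational(-1, 39))) = Add(-3, Rational(10, 13)) = Rational(-29, 13))
Pow(Add(Mul(-1, -1096), Function('t')(F)), 2) = Pow(Add(Mul(-1, -1096), Rational(-29, 13)), 2) = Pow(Add(1096, Rational(-29, 13)), 2) = Pow(Rational(14219, 13), 2) = Rational(202179961, 169)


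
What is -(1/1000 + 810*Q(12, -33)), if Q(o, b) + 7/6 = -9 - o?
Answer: 17954999/1000 ≈ 17955.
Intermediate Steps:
Q(o, b) = -61/6 - o (Q(o, b) = -7/6 + (-9 - o) = -61/6 - o)
-(1/1000 + 810*Q(12, -33)) = -(1/1000 + 810*(-61/6 - 1*12)) = -(1/1000 + 810*(-61/6 - 12)) = -(1/1000 + 810*(-133/6)) = -(1/1000 - 17955) = -1*(-17954999/1000) = 17954999/1000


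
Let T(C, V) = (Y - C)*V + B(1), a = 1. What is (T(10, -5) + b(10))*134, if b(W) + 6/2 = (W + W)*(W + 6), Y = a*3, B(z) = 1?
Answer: 47302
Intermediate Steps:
Y = 3 (Y = 1*3 = 3)
T(C, V) = 1 + V*(3 - C) (T(C, V) = (3 - C)*V + 1 = V*(3 - C) + 1 = 1 + V*(3 - C))
b(W) = -3 + 2*W*(6 + W) (b(W) = -3 + (W + W)*(W + 6) = -3 + (2*W)*(6 + W) = -3 + 2*W*(6 + W))
(T(10, -5) + b(10))*134 = ((1 + 3*(-5) - 1*10*(-5)) + (-3 + 2*10² + 12*10))*134 = ((1 - 15 + 50) + (-3 + 2*100 + 120))*134 = (36 + (-3 + 200 + 120))*134 = (36 + 317)*134 = 353*134 = 47302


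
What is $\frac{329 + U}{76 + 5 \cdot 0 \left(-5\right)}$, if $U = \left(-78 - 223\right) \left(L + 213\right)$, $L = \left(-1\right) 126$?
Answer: $- \frac{12929}{38} \approx -340.24$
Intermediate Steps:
$L = -126$
$U = -26187$ ($U = \left(-78 - 223\right) \left(-126 + 213\right) = \left(-301\right) 87 = -26187$)
$\frac{329 + U}{76 + 5 \cdot 0 \left(-5\right)} = \frac{329 - 26187}{76 + 5 \cdot 0 \left(-5\right)} = - \frac{25858}{76 + 0 \left(-5\right)} = - \frac{25858}{76 + 0} = - \frac{25858}{76} = \left(-25858\right) \frac{1}{76} = - \frac{12929}{38}$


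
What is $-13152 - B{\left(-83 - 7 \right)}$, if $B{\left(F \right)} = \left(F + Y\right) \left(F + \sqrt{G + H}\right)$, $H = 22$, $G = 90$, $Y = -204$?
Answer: $-39612 + 1176 \sqrt{7} \approx -36501.0$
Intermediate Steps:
$B{\left(F \right)} = \left(-204 + F\right) \left(F + 4 \sqrt{7}\right)$ ($B{\left(F \right)} = \left(F - 204\right) \left(F + \sqrt{90 + 22}\right) = \left(-204 + F\right) \left(F + \sqrt{112}\right) = \left(-204 + F\right) \left(F + 4 \sqrt{7}\right)$)
$-13152 - B{\left(-83 - 7 \right)} = -13152 - \left(\left(-83 - 7\right)^{2} - 816 \sqrt{7} - 204 \left(-83 - 7\right) + 4 \left(-83 - 7\right) \sqrt{7}\right) = -13152 - \left(\left(-90\right)^{2} - 816 \sqrt{7} - -18360 + 4 \left(-90\right) \sqrt{7}\right) = -13152 - \left(8100 - 816 \sqrt{7} + 18360 - 360 \sqrt{7}\right) = -13152 - \left(26460 - 1176 \sqrt{7}\right) = -39612 + 1176 \sqrt{7}$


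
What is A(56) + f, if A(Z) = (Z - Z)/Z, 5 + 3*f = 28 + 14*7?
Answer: 121/3 ≈ 40.333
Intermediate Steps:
f = 121/3 (f = -5/3 + (28 + 14*7)/3 = -5/3 + (28 + 98)/3 = -5/3 + (⅓)*126 = -5/3 + 42 = 121/3 ≈ 40.333)
A(Z) = 0 (A(Z) = 0/Z = 0)
A(56) + f = 0 + 121/3 = 121/3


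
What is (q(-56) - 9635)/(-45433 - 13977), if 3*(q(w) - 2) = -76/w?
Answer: 404567/2495220 ≈ 0.16214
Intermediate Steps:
q(w) = 2 - 76/(3*w) (q(w) = 2 + (-76/w)/3 = 2 - 76/(3*w))
(q(-56) - 9635)/(-45433 - 13977) = ((2 - 76/3/(-56)) - 9635)/(-45433 - 13977) = ((2 - 76/3*(-1/56)) - 9635)/(-59410) = ((2 + 19/42) - 9635)*(-1/59410) = (103/42 - 9635)*(-1/59410) = -404567/42*(-1/59410) = 404567/2495220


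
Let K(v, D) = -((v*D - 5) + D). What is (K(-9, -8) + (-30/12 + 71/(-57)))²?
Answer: 51165409/12996 ≈ 3937.0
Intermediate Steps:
K(v, D) = 5 - D - D*v (K(v, D) = -((D*v - 5) + D) = -((-5 + D*v) + D) = -(-5 + D + D*v) = 5 - D - D*v)
(K(-9, -8) + (-30/12 + 71/(-57)))² = ((5 - 1*(-8) - 1*(-8)*(-9)) + (-30/12 + 71/(-57)))² = ((5 + 8 - 72) + (-30*1/12 + 71*(-1/57)))² = (-59 + (-5/2 - 71/57))² = (-59 - 427/114)² = (-7153/114)² = 51165409/12996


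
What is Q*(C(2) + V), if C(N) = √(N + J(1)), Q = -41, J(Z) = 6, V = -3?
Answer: 123 - 82*√2 ≈ 7.0345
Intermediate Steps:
C(N) = √(6 + N) (C(N) = √(N + 6) = √(6 + N))
Q*(C(2) + V) = -41*(√(6 + 2) - 3) = -41*(√8 - 3) = -41*(2*√2 - 3) = -41*(-3 + 2*√2) = 123 - 82*√2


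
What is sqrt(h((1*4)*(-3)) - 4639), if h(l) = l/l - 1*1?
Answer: I*sqrt(4639) ≈ 68.11*I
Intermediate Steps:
h(l) = 0 (h(l) = 1 - 1 = 0)
sqrt(h((1*4)*(-3)) - 4639) = sqrt(0 - 4639) = sqrt(-4639) = I*sqrt(4639)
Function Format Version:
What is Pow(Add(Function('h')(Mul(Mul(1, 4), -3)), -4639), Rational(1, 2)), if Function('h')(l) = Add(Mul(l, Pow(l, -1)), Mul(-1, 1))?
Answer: Mul(I, Pow(4639, Rational(1, 2))) ≈ Mul(68.110, I)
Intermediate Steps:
Function('h')(l) = 0 (Function('h')(l) = Add(1, -1) = 0)
Pow(Add(Function('h')(Mul(Mul(1, 4), -3)), -4639), Rational(1, 2)) = Pow(Add(0, -4639), Rational(1, 2)) = Pow(-4639, Rational(1, 2)) = Mul(I, Pow(4639, Rational(1, 2)))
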